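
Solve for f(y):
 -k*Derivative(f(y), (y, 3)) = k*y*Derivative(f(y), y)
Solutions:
 f(y) = C1 + Integral(C2*airyai(-y) + C3*airybi(-y), y)


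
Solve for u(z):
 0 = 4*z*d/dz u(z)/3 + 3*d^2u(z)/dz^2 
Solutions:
 u(z) = C1 + C2*erf(sqrt(2)*z/3)


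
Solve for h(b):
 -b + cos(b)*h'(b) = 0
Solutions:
 h(b) = C1 + Integral(b/cos(b), b)


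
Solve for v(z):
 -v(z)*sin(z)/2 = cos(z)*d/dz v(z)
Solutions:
 v(z) = C1*sqrt(cos(z))


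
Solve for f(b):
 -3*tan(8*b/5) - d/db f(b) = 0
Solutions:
 f(b) = C1 + 15*log(cos(8*b/5))/8


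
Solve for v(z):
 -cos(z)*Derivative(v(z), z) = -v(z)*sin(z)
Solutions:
 v(z) = C1/cos(z)


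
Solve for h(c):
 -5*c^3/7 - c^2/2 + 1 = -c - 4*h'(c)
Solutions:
 h(c) = C1 + 5*c^4/112 + c^3/24 - c^2/8 - c/4


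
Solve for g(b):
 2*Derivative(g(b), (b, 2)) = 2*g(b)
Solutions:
 g(b) = C1*exp(-b) + C2*exp(b)


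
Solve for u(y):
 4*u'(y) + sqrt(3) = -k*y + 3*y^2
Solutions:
 u(y) = C1 - k*y^2/8 + y^3/4 - sqrt(3)*y/4


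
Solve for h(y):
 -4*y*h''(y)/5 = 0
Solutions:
 h(y) = C1 + C2*y


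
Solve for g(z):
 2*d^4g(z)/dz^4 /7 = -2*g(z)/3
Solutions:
 g(z) = (C1*sin(sqrt(2)*3^(3/4)*7^(1/4)*z/6) + C2*cos(sqrt(2)*3^(3/4)*7^(1/4)*z/6))*exp(-sqrt(2)*3^(3/4)*7^(1/4)*z/6) + (C3*sin(sqrt(2)*3^(3/4)*7^(1/4)*z/6) + C4*cos(sqrt(2)*3^(3/4)*7^(1/4)*z/6))*exp(sqrt(2)*3^(3/4)*7^(1/4)*z/6)


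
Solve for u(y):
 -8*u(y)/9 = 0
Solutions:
 u(y) = 0


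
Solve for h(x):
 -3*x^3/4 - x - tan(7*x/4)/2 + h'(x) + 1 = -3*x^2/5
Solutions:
 h(x) = C1 + 3*x^4/16 - x^3/5 + x^2/2 - x - 2*log(cos(7*x/4))/7


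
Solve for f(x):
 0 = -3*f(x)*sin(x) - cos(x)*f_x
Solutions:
 f(x) = C1*cos(x)^3


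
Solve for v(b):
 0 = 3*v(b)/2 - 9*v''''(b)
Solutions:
 v(b) = C1*exp(-6^(3/4)*b/6) + C2*exp(6^(3/4)*b/6) + C3*sin(6^(3/4)*b/6) + C4*cos(6^(3/4)*b/6)


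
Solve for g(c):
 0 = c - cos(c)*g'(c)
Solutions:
 g(c) = C1 + Integral(c/cos(c), c)


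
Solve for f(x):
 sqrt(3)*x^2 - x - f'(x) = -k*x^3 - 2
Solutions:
 f(x) = C1 + k*x^4/4 + sqrt(3)*x^3/3 - x^2/2 + 2*x


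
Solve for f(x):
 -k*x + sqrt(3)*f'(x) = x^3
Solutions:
 f(x) = C1 + sqrt(3)*k*x^2/6 + sqrt(3)*x^4/12


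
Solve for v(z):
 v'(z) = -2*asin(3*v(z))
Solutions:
 Integral(1/asin(3*_y), (_y, v(z))) = C1 - 2*z


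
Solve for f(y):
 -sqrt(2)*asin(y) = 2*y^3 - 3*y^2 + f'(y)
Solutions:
 f(y) = C1 - y^4/2 + y^3 - sqrt(2)*(y*asin(y) + sqrt(1 - y^2))


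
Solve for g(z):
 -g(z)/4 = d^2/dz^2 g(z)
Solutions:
 g(z) = C1*sin(z/2) + C2*cos(z/2)


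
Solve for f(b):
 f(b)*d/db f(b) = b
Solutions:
 f(b) = -sqrt(C1 + b^2)
 f(b) = sqrt(C1 + b^2)


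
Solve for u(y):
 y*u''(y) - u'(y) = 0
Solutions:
 u(y) = C1 + C2*y^2


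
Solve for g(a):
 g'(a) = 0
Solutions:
 g(a) = C1


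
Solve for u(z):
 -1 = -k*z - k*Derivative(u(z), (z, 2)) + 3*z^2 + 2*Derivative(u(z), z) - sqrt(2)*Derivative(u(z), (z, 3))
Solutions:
 u(z) = C1 + C2*exp(sqrt(2)*z*(-k + sqrt(k^2 + 8*sqrt(2)))/4) + C3*exp(-sqrt(2)*z*(k + sqrt(k^2 + 8*sqrt(2)))/4) - k^2*z/2 - k*z^2/2 - z^3/2 - 3*sqrt(2)*z/2 - z/2


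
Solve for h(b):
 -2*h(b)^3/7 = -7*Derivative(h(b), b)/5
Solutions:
 h(b) = -7*sqrt(2)*sqrt(-1/(C1 + 10*b))/2
 h(b) = 7*sqrt(2)*sqrt(-1/(C1 + 10*b))/2


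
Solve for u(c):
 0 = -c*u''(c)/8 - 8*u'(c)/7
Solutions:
 u(c) = C1 + C2/c^(57/7)


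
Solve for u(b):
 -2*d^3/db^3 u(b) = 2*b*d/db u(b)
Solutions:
 u(b) = C1 + Integral(C2*airyai(-b) + C3*airybi(-b), b)


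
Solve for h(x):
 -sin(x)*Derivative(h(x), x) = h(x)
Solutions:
 h(x) = C1*sqrt(cos(x) + 1)/sqrt(cos(x) - 1)


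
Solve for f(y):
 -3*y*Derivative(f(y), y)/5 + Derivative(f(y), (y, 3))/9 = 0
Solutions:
 f(y) = C1 + Integral(C2*airyai(3*5^(2/3)*y/5) + C3*airybi(3*5^(2/3)*y/5), y)


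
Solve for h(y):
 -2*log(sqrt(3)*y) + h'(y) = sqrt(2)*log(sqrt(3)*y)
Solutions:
 h(y) = C1 + sqrt(2)*y*log(y) + 2*y*log(y) - 2*y - sqrt(2)*y + y*log(3^(sqrt(2)/2 + 1))


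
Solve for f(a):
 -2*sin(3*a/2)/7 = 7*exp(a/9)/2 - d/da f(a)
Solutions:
 f(a) = C1 + 63*exp(a/9)/2 - 4*cos(3*a/2)/21


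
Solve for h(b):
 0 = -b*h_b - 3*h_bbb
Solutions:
 h(b) = C1 + Integral(C2*airyai(-3^(2/3)*b/3) + C3*airybi(-3^(2/3)*b/3), b)


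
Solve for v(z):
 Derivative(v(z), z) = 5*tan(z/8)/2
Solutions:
 v(z) = C1 - 20*log(cos(z/8))


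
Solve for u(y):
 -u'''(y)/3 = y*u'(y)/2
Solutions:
 u(y) = C1 + Integral(C2*airyai(-2^(2/3)*3^(1/3)*y/2) + C3*airybi(-2^(2/3)*3^(1/3)*y/2), y)


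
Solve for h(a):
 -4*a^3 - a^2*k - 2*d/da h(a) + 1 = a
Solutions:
 h(a) = C1 - a^4/2 - a^3*k/6 - a^2/4 + a/2


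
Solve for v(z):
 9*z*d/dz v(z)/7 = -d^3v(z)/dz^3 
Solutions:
 v(z) = C1 + Integral(C2*airyai(-21^(2/3)*z/7) + C3*airybi(-21^(2/3)*z/7), z)


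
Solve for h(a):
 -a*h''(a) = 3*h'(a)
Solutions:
 h(a) = C1 + C2/a^2


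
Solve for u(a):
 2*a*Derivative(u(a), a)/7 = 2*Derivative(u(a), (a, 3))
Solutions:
 u(a) = C1 + Integral(C2*airyai(7^(2/3)*a/7) + C3*airybi(7^(2/3)*a/7), a)


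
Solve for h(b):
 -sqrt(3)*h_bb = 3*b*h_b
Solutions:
 h(b) = C1 + C2*erf(sqrt(2)*3^(1/4)*b/2)


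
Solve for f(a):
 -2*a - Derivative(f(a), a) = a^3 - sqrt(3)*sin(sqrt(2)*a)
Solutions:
 f(a) = C1 - a^4/4 - a^2 - sqrt(6)*cos(sqrt(2)*a)/2


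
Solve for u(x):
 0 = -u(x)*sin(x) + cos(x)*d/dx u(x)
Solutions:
 u(x) = C1/cos(x)


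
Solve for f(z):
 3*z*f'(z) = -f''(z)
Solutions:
 f(z) = C1 + C2*erf(sqrt(6)*z/2)


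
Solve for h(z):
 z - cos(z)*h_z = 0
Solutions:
 h(z) = C1 + Integral(z/cos(z), z)


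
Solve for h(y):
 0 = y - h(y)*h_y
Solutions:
 h(y) = -sqrt(C1 + y^2)
 h(y) = sqrt(C1 + y^2)


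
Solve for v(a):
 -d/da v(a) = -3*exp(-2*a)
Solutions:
 v(a) = C1 - 3*exp(-2*a)/2


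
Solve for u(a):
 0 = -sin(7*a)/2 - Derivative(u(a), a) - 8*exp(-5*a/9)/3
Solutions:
 u(a) = C1 + cos(7*a)/14 + 24*exp(-5*a/9)/5


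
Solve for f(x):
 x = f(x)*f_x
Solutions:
 f(x) = -sqrt(C1 + x^2)
 f(x) = sqrt(C1 + x^2)


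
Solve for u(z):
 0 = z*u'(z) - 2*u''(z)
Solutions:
 u(z) = C1 + C2*erfi(z/2)


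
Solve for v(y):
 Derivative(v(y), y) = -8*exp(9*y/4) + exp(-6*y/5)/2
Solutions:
 v(y) = C1 - 32*exp(9*y/4)/9 - 5*exp(-6*y/5)/12


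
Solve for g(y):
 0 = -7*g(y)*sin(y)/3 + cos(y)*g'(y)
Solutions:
 g(y) = C1/cos(y)^(7/3)


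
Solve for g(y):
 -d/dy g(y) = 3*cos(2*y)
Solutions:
 g(y) = C1 - 3*sin(2*y)/2


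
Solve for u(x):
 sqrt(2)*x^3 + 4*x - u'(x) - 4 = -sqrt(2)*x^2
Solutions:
 u(x) = C1 + sqrt(2)*x^4/4 + sqrt(2)*x^3/3 + 2*x^2 - 4*x


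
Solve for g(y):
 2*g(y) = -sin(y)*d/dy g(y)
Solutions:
 g(y) = C1*(cos(y) + 1)/(cos(y) - 1)


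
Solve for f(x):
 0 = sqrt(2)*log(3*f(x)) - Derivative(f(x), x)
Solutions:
 -sqrt(2)*Integral(1/(log(_y) + log(3)), (_y, f(x)))/2 = C1 - x


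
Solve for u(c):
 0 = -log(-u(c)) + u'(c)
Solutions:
 -li(-u(c)) = C1 + c


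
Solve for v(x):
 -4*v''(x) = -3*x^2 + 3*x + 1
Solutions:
 v(x) = C1 + C2*x + x^4/16 - x^3/8 - x^2/8


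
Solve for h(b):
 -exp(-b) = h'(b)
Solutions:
 h(b) = C1 + exp(-b)


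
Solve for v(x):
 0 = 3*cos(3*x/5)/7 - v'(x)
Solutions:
 v(x) = C1 + 5*sin(3*x/5)/7


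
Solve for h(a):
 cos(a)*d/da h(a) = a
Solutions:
 h(a) = C1 + Integral(a/cos(a), a)


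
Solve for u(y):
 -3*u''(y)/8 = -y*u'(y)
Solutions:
 u(y) = C1 + C2*erfi(2*sqrt(3)*y/3)


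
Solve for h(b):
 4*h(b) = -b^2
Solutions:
 h(b) = -b^2/4


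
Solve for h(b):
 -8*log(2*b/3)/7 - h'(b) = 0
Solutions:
 h(b) = C1 - 8*b*log(b)/7 - 8*b*log(2)/7 + 8*b/7 + 8*b*log(3)/7


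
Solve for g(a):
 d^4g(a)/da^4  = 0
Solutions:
 g(a) = C1 + C2*a + C3*a^2 + C4*a^3


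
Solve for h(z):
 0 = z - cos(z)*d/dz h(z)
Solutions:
 h(z) = C1 + Integral(z/cos(z), z)


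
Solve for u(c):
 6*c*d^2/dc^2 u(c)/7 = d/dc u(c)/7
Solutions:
 u(c) = C1 + C2*c^(7/6)


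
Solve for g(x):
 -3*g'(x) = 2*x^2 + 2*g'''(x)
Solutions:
 g(x) = C1 + C2*sin(sqrt(6)*x/2) + C3*cos(sqrt(6)*x/2) - 2*x^3/9 + 8*x/9


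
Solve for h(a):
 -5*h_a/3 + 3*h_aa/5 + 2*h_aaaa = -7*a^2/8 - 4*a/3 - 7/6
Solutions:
 h(a) = C1 + C2*exp(a*(-90^(1/3)*(125 + sqrt(15715))^(1/3) + 3*300^(1/3)/(125 + sqrt(15715))^(1/3))/60)*sin(10^(1/3)*3^(1/6)*a*(10^(1/3)*3^(2/3)/(125 + sqrt(15715))^(1/3) + (125 + sqrt(15715))^(1/3))/20) + C3*exp(a*(-90^(1/3)*(125 + sqrt(15715))^(1/3) + 3*300^(1/3)/(125 + sqrt(15715))^(1/3))/60)*cos(10^(1/3)*3^(1/6)*a*(10^(1/3)*3^(2/3)/(125 + sqrt(15715))^(1/3) + (125 + sqrt(15715))^(1/3))/20) + C4*exp(-a*(-90^(1/3)*(125 + sqrt(15715))^(1/3) + 3*300^(1/3)/(125 + sqrt(15715))^(1/3))/30) + 7*a^3/40 + 589*a^2/1000 + 14051*a/12500


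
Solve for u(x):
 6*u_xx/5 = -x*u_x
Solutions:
 u(x) = C1 + C2*erf(sqrt(15)*x/6)


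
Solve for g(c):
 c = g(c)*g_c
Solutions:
 g(c) = -sqrt(C1 + c^2)
 g(c) = sqrt(C1 + c^2)


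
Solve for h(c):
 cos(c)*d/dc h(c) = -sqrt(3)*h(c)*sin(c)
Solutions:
 h(c) = C1*cos(c)^(sqrt(3))


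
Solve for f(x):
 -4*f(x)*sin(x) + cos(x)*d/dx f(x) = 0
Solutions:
 f(x) = C1/cos(x)^4


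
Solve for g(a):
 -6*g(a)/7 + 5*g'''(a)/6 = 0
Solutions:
 g(a) = C3*exp(210^(2/3)*a/35) + (C1*sin(3*3^(1/6)*70^(2/3)*a/70) + C2*cos(3*3^(1/6)*70^(2/3)*a/70))*exp(-210^(2/3)*a/70)


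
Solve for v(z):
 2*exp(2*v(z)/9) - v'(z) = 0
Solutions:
 v(z) = 9*log(-sqrt(-1/(C1 + 2*z))) - 9*log(2)/2 + 9*log(3)
 v(z) = 9*log(-1/(C1 + 2*z))/2 - 9*log(2)/2 + 9*log(3)


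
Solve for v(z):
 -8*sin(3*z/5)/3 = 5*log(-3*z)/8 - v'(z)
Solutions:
 v(z) = C1 + 5*z*log(-z)/8 - 5*z/8 + 5*z*log(3)/8 - 40*cos(3*z/5)/9


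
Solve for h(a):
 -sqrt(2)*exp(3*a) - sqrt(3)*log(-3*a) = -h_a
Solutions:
 h(a) = C1 + sqrt(3)*a*log(-a) + sqrt(3)*a*(-1 + log(3)) + sqrt(2)*exp(3*a)/3


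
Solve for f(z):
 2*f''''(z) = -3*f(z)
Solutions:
 f(z) = (C1*sin(6^(1/4)*z/2) + C2*cos(6^(1/4)*z/2))*exp(-6^(1/4)*z/2) + (C3*sin(6^(1/4)*z/2) + C4*cos(6^(1/4)*z/2))*exp(6^(1/4)*z/2)


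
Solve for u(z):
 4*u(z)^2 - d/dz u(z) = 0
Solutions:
 u(z) = -1/(C1 + 4*z)


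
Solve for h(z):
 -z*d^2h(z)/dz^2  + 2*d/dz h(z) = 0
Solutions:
 h(z) = C1 + C2*z^3


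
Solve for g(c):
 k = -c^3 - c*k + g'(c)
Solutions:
 g(c) = C1 + c^4/4 + c^2*k/2 + c*k


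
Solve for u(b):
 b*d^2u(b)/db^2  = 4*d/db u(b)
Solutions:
 u(b) = C1 + C2*b^5


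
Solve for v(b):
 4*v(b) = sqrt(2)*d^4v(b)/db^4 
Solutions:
 v(b) = C1*exp(-2^(3/8)*b) + C2*exp(2^(3/8)*b) + C3*sin(2^(3/8)*b) + C4*cos(2^(3/8)*b)


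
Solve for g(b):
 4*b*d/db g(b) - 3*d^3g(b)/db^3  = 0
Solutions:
 g(b) = C1 + Integral(C2*airyai(6^(2/3)*b/3) + C3*airybi(6^(2/3)*b/3), b)


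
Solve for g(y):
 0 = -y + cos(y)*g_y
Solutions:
 g(y) = C1 + Integral(y/cos(y), y)


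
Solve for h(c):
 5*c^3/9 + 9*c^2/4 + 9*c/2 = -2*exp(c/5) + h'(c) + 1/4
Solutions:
 h(c) = C1 + 5*c^4/36 + 3*c^3/4 + 9*c^2/4 - c/4 + 10*exp(c/5)


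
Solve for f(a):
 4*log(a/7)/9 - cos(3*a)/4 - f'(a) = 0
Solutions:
 f(a) = C1 + 4*a*log(a)/9 - 4*a*log(7)/9 - 4*a/9 - sin(3*a)/12


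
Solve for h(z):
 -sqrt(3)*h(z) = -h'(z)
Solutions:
 h(z) = C1*exp(sqrt(3)*z)


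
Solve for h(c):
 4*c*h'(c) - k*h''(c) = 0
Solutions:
 h(c) = C1 + C2*erf(sqrt(2)*c*sqrt(-1/k))/sqrt(-1/k)


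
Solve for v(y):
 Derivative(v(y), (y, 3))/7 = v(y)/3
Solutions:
 v(y) = C3*exp(3^(2/3)*7^(1/3)*y/3) + (C1*sin(3^(1/6)*7^(1/3)*y/2) + C2*cos(3^(1/6)*7^(1/3)*y/2))*exp(-3^(2/3)*7^(1/3)*y/6)


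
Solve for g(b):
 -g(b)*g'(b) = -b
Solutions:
 g(b) = -sqrt(C1 + b^2)
 g(b) = sqrt(C1 + b^2)


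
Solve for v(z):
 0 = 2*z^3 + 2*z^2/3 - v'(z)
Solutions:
 v(z) = C1 + z^4/2 + 2*z^3/9


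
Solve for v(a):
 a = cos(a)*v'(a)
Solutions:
 v(a) = C1 + Integral(a/cos(a), a)


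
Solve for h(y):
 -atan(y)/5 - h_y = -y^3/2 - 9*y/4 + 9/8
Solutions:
 h(y) = C1 + y^4/8 + 9*y^2/8 - y*atan(y)/5 - 9*y/8 + log(y^2 + 1)/10


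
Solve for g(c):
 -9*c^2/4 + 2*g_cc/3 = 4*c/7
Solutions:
 g(c) = C1 + C2*c + 9*c^4/32 + c^3/7


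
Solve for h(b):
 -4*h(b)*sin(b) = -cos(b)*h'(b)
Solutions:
 h(b) = C1/cos(b)^4


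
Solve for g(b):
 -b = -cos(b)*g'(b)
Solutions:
 g(b) = C1 + Integral(b/cos(b), b)


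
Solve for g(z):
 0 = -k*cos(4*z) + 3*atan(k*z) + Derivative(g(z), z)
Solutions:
 g(z) = C1 + k*sin(4*z)/4 - 3*Piecewise((z*atan(k*z) - log(k^2*z^2 + 1)/(2*k), Ne(k, 0)), (0, True))


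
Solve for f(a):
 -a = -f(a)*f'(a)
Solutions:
 f(a) = -sqrt(C1 + a^2)
 f(a) = sqrt(C1 + a^2)


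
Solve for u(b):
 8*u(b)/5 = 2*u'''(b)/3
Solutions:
 u(b) = C3*exp(12^(1/3)*5^(2/3)*b/5) + (C1*sin(10^(2/3)*3^(5/6)*b/10) + C2*cos(10^(2/3)*3^(5/6)*b/10))*exp(-12^(1/3)*5^(2/3)*b/10)


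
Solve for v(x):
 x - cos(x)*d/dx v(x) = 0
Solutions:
 v(x) = C1 + Integral(x/cos(x), x)


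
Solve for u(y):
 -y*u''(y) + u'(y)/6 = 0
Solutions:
 u(y) = C1 + C2*y^(7/6)


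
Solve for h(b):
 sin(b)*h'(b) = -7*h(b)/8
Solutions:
 h(b) = C1*(cos(b) + 1)^(7/16)/(cos(b) - 1)^(7/16)


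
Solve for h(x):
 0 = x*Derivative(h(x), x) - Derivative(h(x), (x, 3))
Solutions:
 h(x) = C1 + Integral(C2*airyai(x) + C3*airybi(x), x)


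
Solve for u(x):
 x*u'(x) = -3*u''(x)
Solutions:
 u(x) = C1 + C2*erf(sqrt(6)*x/6)


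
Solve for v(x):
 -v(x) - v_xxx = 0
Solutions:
 v(x) = C3*exp(-x) + (C1*sin(sqrt(3)*x/2) + C2*cos(sqrt(3)*x/2))*exp(x/2)


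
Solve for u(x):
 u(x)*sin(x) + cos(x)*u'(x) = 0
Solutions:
 u(x) = C1*cos(x)


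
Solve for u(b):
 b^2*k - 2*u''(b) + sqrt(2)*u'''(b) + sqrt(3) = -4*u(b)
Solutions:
 u(b) = C1*exp(b*(2/(3*sqrt(138) + 25*sqrt(2))^(1/3) + 2*sqrt(2) + (3*sqrt(138) + 25*sqrt(2))^(1/3))/6)*sin(sqrt(3)*b*(-(3*sqrt(138) + 25*sqrt(2))^(1/3) + 2/(3*sqrt(138) + 25*sqrt(2))^(1/3))/6) + C2*exp(b*(2/(3*sqrt(138) + 25*sqrt(2))^(1/3) + 2*sqrt(2) + (3*sqrt(138) + 25*sqrt(2))^(1/3))/6)*cos(sqrt(3)*b*(-(3*sqrt(138) + 25*sqrt(2))^(1/3) + 2/(3*sqrt(138) + 25*sqrt(2))^(1/3))/6) + C3*exp(b*(-(3*sqrt(138) + 25*sqrt(2))^(1/3) - 2/(3*sqrt(138) + 25*sqrt(2))^(1/3) + sqrt(2))/3) - b^2*k/4 - k/4 - sqrt(3)/4


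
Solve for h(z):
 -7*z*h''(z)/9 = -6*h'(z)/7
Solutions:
 h(z) = C1 + C2*z^(103/49)


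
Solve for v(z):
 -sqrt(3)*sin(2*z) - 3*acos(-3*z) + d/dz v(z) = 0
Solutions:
 v(z) = C1 + 3*z*acos(-3*z) + sqrt(1 - 9*z^2) - sqrt(3)*cos(2*z)/2


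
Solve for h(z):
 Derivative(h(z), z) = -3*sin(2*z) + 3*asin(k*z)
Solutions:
 h(z) = C1 + 3*Piecewise((z*asin(k*z) + sqrt(-k^2*z^2 + 1)/k, Ne(k, 0)), (0, True)) + 3*cos(2*z)/2


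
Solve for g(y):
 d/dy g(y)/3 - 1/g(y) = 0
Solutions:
 g(y) = -sqrt(C1 + 6*y)
 g(y) = sqrt(C1 + 6*y)


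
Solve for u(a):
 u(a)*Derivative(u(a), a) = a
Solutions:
 u(a) = -sqrt(C1 + a^2)
 u(a) = sqrt(C1 + a^2)


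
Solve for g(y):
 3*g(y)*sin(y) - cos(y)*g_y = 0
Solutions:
 g(y) = C1/cos(y)^3


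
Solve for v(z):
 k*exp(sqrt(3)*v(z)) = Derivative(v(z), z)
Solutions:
 v(z) = sqrt(3)*(2*log(-1/(C1 + k*z)) - log(3))/6


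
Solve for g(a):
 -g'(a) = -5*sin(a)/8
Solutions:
 g(a) = C1 - 5*cos(a)/8


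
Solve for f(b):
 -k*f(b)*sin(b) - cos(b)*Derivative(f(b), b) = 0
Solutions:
 f(b) = C1*exp(k*log(cos(b)))


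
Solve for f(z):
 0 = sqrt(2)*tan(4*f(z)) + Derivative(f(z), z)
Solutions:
 f(z) = -asin(C1*exp(-4*sqrt(2)*z))/4 + pi/4
 f(z) = asin(C1*exp(-4*sqrt(2)*z))/4


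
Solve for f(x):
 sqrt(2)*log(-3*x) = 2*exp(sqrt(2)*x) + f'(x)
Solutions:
 f(x) = C1 + sqrt(2)*x*log(-x) + sqrt(2)*x*(-1 + log(3)) - sqrt(2)*exp(sqrt(2)*x)


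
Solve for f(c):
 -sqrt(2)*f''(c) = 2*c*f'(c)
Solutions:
 f(c) = C1 + C2*erf(2^(3/4)*c/2)


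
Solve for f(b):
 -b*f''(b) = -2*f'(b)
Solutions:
 f(b) = C1 + C2*b^3


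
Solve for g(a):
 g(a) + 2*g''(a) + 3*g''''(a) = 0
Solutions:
 g(a) = (C1*sin(3^(3/4)*a*cos(atan(sqrt(2))/2)/3) + C2*cos(3^(3/4)*a*cos(atan(sqrt(2))/2)/3))*exp(-3^(3/4)*a*sin(atan(sqrt(2))/2)/3) + (C3*sin(3^(3/4)*a*cos(atan(sqrt(2))/2)/3) + C4*cos(3^(3/4)*a*cos(atan(sqrt(2))/2)/3))*exp(3^(3/4)*a*sin(atan(sqrt(2))/2)/3)


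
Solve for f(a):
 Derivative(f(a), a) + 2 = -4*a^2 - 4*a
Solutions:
 f(a) = C1 - 4*a^3/3 - 2*a^2 - 2*a


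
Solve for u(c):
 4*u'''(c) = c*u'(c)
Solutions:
 u(c) = C1 + Integral(C2*airyai(2^(1/3)*c/2) + C3*airybi(2^(1/3)*c/2), c)


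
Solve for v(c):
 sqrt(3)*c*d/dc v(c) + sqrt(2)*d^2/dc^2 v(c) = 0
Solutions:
 v(c) = C1 + C2*erf(6^(1/4)*c/2)


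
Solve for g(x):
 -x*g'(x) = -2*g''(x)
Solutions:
 g(x) = C1 + C2*erfi(x/2)


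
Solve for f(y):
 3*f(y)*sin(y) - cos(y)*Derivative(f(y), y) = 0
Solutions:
 f(y) = C1/cos(y)^3


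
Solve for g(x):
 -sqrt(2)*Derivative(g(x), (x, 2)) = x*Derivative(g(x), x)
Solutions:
 g(x) = C1 + C2*erf(2^(1/4)*x/2)


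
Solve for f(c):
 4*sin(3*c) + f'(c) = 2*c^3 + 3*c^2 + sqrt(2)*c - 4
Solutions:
 f(c) = C1 + c^4/2 + c^3 + sqrt(2)*c^2/2 - 4*c + 4*cos(3*c)/3


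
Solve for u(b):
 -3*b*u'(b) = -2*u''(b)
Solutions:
 u(b) = C1 + C2*erfi(sqrt(3)*b/2)


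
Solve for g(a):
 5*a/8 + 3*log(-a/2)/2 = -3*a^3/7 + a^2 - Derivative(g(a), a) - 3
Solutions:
 g(a) = C1 - 3*a^4/28 + a^3/3 - 5*a^2/16 - 3*a*log(-a)/2 + 3*a*(-1 + log(2))/2


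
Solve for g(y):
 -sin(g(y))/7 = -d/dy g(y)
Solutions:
 -y/7 + log(cos(g(y)) - 1)/2 - log(cos(g(y)) + 1)/2 = C1


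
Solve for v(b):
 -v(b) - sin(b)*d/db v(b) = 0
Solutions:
 v(b) = C1*sqrt(cos(b) + 1)/sqrt(cos(b) - 1)


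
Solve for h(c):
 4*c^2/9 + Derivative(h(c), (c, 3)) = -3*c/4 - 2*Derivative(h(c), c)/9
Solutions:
 h(c) = C1 + C2*sin(sqrt(2)*c/3) + C3*cos(sqrt(2)*c/3) - 2*c^3/3 - 27*c^2/16 + 18*c


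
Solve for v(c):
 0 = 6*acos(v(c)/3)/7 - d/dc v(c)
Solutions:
 Integral(1/acos(_y/3), (_y, v(c))) = C1 + 6*c/7


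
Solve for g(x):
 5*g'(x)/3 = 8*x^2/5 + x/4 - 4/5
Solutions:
 g(x) = C1 + 8*x^3/25 + 3*x^2/40 - 12*x/25


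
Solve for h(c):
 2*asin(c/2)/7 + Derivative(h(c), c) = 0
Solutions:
 h(c) = C1 - 2*c*asin(c/2)/7 - 2*sqrt(4 - c^2)/7


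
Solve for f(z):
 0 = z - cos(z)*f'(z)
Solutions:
 f(z) = C1 + Integral(z/cos(z), z)


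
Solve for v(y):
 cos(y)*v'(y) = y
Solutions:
 v(y) = C1 + Integral(y/cos(y), y)


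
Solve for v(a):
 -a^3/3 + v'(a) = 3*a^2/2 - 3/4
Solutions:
 v(a) = C1 + a^4/12 + a^3/2 - 3*a/4


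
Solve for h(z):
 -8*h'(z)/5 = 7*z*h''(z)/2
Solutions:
 h(z) = C1 + C2*z^(19/35)


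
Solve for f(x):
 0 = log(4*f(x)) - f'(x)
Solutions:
 -Integral(1/(log(_y) + 2*log(2)), (_y, f(x))) = C1 - x


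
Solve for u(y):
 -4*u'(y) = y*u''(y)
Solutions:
 u(y) = C1 + C2/y^3


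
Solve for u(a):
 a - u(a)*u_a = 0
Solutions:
 u(a) = -sqrt(C1 + a^2)
 u(a) = sqrt(C1 + a^2)


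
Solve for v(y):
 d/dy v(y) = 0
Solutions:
 v(y) = C1


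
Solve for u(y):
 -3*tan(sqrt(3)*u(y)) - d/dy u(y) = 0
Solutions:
 u(y) = sqrt(3)*(pi - asin(C1*exp(-3*sqrt(3)*y)))/3
 u(y) = sqrt(3)*asin(C1*exp(-3*sqrt(3)*y))/3


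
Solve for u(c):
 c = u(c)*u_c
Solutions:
 u(c) = -sqrt(C1 + c^2)
 u(c) = sqrt(C1 + c^2)


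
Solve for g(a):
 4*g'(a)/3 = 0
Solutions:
 g(a) = C1


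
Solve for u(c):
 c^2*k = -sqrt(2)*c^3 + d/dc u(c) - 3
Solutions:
 u(c) = C1 + sqrt(2)*c^4/4 + c^3*k/3 + 3*c


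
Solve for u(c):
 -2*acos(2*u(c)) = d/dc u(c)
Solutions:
 Integral(1/acos(2*_y), (_y, u(c))) = C1 - 2*c


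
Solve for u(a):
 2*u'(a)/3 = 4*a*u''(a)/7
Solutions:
 u(a) = C1 + C2*a^(13/6)


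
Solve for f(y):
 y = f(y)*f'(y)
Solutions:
 f(y) = -sqrt(C1 + y^2)
 f(y) = sqrt(C1 + y^2)


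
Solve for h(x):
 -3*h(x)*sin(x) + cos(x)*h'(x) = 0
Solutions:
 h(x) = C1/cos(x)^3


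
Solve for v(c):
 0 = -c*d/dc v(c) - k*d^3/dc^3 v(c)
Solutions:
 v(c) = C1 + Integral(C2*airyai(c*(-1/k)^(1/3)) + C3*airybi(c*(-1/k)^(1/3)), c)


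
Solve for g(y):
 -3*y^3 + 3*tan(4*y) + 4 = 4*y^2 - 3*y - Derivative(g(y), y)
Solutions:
 g(y) = C1 + 3*y^4/4 + 4*y^3/3 - 3*y^2/2 - 4*y + 3*log(cos(4*y))/4


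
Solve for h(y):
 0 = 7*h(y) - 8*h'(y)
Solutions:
 h(y) = C1*exp(7*y/8)


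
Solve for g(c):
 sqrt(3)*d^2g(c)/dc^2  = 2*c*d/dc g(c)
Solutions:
 g(c) = C1 + C2*erfi(3^(3/4)*c/3)


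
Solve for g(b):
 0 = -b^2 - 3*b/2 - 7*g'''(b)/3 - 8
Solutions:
 g(b) = C1 + C2*b + C3*b^2 - b^5/140 - 3*b^4/112 - 4*b^3/7


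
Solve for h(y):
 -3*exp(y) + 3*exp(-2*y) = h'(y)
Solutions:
 h(y) = C1 - 3*exp(y) - 3*exp(-2*y)/2


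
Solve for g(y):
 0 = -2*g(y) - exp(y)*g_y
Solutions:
 g(y) = C1*exp(2*exp(-y))


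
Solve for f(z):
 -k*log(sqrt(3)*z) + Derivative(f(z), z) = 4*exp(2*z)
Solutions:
 f(z) = C1 + k*z*log(z) + k*z*(-1 + log(3)/2) + 2*exp(2*z)


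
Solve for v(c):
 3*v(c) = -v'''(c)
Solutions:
 v(c) = C3*exp(-3^(1/3)*c) + (C1*sin(3^(5/6)*c/2) + C2*cos(3^(5/6)*c/2))*exp(3^(1/3)*c/2)


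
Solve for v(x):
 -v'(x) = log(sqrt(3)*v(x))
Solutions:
 2*Integral(1/(2*log(_y) + log(3)), (_y, v(x))) = C1 - x


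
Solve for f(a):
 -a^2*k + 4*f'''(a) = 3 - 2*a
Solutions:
 f(a) = C1 + C2*a + C3*a^2 + a^5*k/240 - a^4/48 + a^3/8


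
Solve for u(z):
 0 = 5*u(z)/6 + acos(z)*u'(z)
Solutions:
 u(z) = C1*exp(-5*Integral(1/acos(z), z)/6)


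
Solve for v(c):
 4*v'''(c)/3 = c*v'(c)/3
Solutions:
 v(c) = C1 + Integral(C2*airyai(2^(1/3)*c/2) + C3*airybi(2^(1/3)*c/2), c)


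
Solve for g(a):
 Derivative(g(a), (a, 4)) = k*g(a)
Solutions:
 g(a) = C1*exp(-a*k^(1/4)) + C2*exp(a*k^(1/4)) + C3*exp(-I*a*k^(1/4)) + C4*exp(I*a*k^(1/4))


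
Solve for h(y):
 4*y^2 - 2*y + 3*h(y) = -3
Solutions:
 h(y) = -4*y^2/3 + 2*y/3 - 1


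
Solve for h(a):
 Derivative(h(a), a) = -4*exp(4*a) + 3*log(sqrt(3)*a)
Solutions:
 h(a) = C1 + 3*a*log(a) + a*(-3 + 3*log(3)/2) - exp(4*a)


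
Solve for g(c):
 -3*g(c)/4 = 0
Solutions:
 g(c) = 0


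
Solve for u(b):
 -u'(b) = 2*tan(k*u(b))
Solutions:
 u(b) = Piecewise((-asin(exp(C1*k - 2*b*k))/k + pi/k, Ne(k, 0)), (nan, True))
 u(b) = Piecewise((asin(exp(C1*k - 2*b*k))/k, Ne(k, 0)), (nan, True))


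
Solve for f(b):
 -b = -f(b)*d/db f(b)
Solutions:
 f(b) = -sqrt(C1 + b^2)
 f(b) = sqrt(C1 + b^2)


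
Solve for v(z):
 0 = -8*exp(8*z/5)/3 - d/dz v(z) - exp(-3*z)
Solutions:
 v(z) = C1 - 5*exp(8*z/5)/3 + exp(-3*z)/3


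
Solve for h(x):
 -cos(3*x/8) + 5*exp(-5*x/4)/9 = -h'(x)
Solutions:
 h(x) = C1 + 8*sin(3*x/8)/3 + 4*exp(-5*x/4)/9


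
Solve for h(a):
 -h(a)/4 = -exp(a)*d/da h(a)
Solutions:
 h(a) = C1*exp(-exp(-a)/4)


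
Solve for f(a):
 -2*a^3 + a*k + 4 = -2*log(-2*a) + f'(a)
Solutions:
 f(a) = C1 - a^4/2 + a^2*k/2 + 2*a*log(-a) + 2*a*(log(2) + 1)


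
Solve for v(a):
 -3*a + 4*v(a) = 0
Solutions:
 v(a) = 3*a/4


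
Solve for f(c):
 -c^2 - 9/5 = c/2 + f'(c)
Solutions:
 f(c) = C1 - c^3/3 - c^2/4 - 9*c/5


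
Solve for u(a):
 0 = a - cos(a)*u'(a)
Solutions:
 u(a) = C1 + Integral(a/cos(a), a)


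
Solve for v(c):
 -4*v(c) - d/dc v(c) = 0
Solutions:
 v(c) = C1*exp(-4*c)


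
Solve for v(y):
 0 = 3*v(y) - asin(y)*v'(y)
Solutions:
 v(y) = C1*exp(3*Integral(1/asin(y), y))


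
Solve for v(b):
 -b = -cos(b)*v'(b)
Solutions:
 v(b) = C1 + Integral(b/cos(b), b)


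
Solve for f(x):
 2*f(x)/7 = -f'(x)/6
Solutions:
 f(x) = C1*exp(-12*x/7)


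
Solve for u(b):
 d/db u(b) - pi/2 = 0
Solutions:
 u(b) = C1 + pi*b/2


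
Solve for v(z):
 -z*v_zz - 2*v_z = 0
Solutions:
 v(z) = C1 + C2/z


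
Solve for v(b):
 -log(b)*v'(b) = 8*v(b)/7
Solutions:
 v(b) = C1*exp(-8*li(b)/7)


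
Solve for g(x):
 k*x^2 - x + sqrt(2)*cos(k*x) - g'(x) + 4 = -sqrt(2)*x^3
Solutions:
 g(x) = C1 + k*x^3/3 + sqrt(2)*x^4/4 - x^2/2 + 4*x + sqrt(2)*sin(k*x)/k


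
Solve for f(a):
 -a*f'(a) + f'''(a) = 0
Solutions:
 f(a) = C1 + Integral(C2*airyai(a) + C3*airybi(a), a)


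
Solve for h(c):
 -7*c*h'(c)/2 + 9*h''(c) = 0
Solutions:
 h(c) = C1 + C2*erfi(sqrt(7)*c/6)


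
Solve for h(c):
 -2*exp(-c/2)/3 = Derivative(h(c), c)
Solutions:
 h(c) = C1 + 4*exp(-c/2)/3


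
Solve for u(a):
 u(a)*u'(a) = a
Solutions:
 u(a) = -sqrt(C1 + a^2)
 u(a) = sqrt(C1 + a^2)


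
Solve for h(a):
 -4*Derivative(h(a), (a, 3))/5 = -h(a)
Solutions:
 h(a) = C3*exp(10^(1/3)*a/2) + (C1*sin(10^(1/3)*sqrt(3)*a/4) + C2*cos(10^(1/3)*sqrt(3)*a/4))*exp(-10^(1/3)*a/4)


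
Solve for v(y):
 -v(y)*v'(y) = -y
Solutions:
 v(y) = -sqrt(C1 + y^2)
 v(y) = sqrt(C1 + y^2)


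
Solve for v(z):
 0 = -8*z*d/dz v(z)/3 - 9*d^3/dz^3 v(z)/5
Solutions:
 v(z) = C1 + Integral(C2*airyai(-2*5^(1/3)*z/3) + C3*airybi(-2*5^(1/3)*z/3), z)


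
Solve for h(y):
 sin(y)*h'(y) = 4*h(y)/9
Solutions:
 h(y) = C1*(cos(y) - 1)^(2/9)/(cos(y) + 1)^(2/9)


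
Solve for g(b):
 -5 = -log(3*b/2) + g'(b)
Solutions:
 g(b) = C1 + b*log(b) - 6*b + b*log(3/2)


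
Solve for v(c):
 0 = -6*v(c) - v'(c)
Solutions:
 v(c) = C1*exp(-6*c)


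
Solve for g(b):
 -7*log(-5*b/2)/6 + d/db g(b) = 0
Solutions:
 g(b) = C1 + 7*b*log(-b)/6 + 7*b*(-1 - log(2) + log(5))/6


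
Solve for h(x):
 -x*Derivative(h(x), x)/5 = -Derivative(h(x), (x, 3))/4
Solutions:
 h(x) = C1 + Integral(C2*airyai(10^(2/3)*x/5) + C3*airybi(10^(2/3)*x/5), x)


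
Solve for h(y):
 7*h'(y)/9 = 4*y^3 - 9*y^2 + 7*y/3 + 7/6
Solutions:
 h(y) = C1 + 9*y^4/7 - 27*y^3/7 + 3*y^2/2 + 3*y/2


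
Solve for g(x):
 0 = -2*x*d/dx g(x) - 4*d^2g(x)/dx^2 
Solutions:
 g(x) = C1 + C2*erf(x/2)


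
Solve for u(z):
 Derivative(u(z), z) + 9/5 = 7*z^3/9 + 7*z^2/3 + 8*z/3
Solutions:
 u(z) = C1 + 7*z^4/36 + 7*z^3/9 + 4*z^2/3 - 9*z/5


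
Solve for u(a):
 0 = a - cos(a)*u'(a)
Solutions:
 u(a) = C1 + Integral(a/cos(a), a)


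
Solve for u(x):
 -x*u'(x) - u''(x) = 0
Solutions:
 u(x) = C1 + C2*erf(sqrt(2)*x/2)


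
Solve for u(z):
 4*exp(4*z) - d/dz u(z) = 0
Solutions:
 u(z) = C1 + exp(4*z)


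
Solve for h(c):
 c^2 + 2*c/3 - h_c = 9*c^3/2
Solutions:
 h(c) = C1 - 9*c^4/8 + c^3/3 + c^2/3


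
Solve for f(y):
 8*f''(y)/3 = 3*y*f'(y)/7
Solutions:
 f(y) = C1 + C2*erfi(3*sqrt(7)*y/28)


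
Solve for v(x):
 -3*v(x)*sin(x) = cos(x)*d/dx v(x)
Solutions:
 v(x) = C1*cos(x)^3


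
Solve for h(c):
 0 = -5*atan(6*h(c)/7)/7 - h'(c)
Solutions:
 Integral(1/atan(6*_y/7), (_y, h(c))) = C1 - 5*c/7


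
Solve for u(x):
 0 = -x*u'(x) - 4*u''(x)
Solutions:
 u(x) = C1 + C2*erf(sqrt(2)*x/4)


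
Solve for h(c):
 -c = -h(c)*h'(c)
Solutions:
 h(c) = -sqrt(C1 + c^2)
 h(c) = sqrt(C1 + c^2)


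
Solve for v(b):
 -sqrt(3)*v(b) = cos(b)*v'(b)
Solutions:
 v(b) = C1*(sin(b) - 1)^(sqrt(3)/2)/(sin(b) + 1)^(sqrt(3)/2)


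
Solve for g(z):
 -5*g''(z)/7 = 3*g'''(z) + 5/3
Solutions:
 g(z) = C1 + C2*z + C3*exp(-5*z/21) - 7*z^2/6


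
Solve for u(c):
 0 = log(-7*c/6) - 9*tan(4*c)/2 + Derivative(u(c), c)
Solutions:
 u(c) = C1 - c*log(-c) - c*log(7) + c + c*log(6) - 9*log(cos(4*c))/8


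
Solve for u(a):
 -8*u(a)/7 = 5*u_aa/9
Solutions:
 u(a) = C1*sin(6*sqrt(70)*a/35) + C2*cos(6*sqrt(70)*a/35)


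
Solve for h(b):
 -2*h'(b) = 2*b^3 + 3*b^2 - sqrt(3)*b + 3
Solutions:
 h(b) = C1 - b^4/4 - b^3/2 + sqrt(3)*b^2/4 - 3*b/2


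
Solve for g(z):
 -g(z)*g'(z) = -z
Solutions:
 g(z) = -sqrt(C1 + z^2)
 g(z) = sqrt(C1 + z^2)


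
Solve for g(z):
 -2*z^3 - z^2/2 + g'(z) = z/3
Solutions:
 g(z) = C1 + z^4/2 + z^3/6 + z^2/6


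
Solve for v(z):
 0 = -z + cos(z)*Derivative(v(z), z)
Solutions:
 v(z) = C1 + Integral(z/cos(z), z)


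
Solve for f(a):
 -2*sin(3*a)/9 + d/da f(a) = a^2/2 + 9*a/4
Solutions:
 f(a) = C1 + a^3/6 + 9*a^2/8 - 2*cos(3*a)/27


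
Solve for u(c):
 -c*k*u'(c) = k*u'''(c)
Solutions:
 u(c) = C1 + Integral(C2*airyai(-c) + C3*airybi(-c), c)


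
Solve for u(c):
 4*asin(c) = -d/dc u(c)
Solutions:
 u(c) = C1 - 4*c*asin(c) - 4*sqrt(1 - c^2)


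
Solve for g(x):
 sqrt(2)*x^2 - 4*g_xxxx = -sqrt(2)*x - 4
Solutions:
 g(x) = C1 + C2*x + C3*x^2 + C4*x^3 + sqrt(2)*x^6/1440 + sqrt(2)*x^5/480 + x^4/24


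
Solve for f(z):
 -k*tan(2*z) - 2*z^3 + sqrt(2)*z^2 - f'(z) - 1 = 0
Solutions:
 f(z) = C1 + k*log(cos(2*z))/2 - z^4/2 + sqrt(2)*z^3/3 - z


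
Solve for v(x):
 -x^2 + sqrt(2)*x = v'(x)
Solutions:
 v(x) = C1 - x^3/3 + sqrt(2)*x^2/2


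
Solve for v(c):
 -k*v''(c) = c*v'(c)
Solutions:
 v(c) = C1 + C2*sqrt(k)*erf(sqrt(2)*c*sqrt(1/k)/2)


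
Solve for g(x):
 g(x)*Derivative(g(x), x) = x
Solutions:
 g(x) = -sqrt(C1 + x^2)
 g(x) = sqrt(C1 + x^2)


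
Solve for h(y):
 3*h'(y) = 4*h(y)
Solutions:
 h(y) = C1*exp(4*y/3)


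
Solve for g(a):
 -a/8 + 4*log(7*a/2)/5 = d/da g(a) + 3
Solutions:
 g(a) = C1 - a^2/16 + 4*a*log(a)/5 - 19*a/5 - 4*a*log(2)/5 + 4*a*log(7)/5


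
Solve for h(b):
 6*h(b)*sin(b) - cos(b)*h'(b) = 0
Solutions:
 h(b) = C1/cos(b)^6


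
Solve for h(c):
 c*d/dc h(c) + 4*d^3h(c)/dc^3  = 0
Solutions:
 h(c) = C1 + Integral(C2*airyai(-2^(1/3)*c/2) + C3*airybi(-2^(1/3)*c/2), c)


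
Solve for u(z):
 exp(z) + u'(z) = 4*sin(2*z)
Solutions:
 u(z) = C1 - exp(z) - 2*cos(2*z)


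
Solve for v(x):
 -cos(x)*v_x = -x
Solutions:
 v(x) = C1 + Integral(x/cos(x), x)


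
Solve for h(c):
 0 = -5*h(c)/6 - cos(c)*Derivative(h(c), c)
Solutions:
 h(c) = C1*(sin(c) - 1)^(5/12)/(sin(c) + 1)^(5/12)


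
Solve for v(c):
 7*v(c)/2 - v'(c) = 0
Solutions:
 v(c) = C1*exp(7*c/2)


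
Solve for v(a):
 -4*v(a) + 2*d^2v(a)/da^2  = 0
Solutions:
 v(a) = C1*exp(-sqrt(2)*a) + C2*exp(sqrt(2)*a)


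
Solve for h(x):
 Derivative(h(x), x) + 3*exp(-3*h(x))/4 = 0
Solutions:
 h(x) = log(C1 - 9*x/4)/3
 h(x) = log((-1 - sqrt(3)*I)*(C1 - 9*x/4)^(1/3)/2)
 h(x) = log((-1 + sqrt(3)*I)*(C1 - 9*x/4)^(1/3)/2)


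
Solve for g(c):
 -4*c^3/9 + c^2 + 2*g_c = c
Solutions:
 g(c) = C1 + c^4/18 - c^3/6 + c^2/4


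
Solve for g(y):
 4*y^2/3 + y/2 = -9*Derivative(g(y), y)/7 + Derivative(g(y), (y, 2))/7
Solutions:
 g(y) = C1 + C2*exp(9*y) - 28*y^3/81 - 301*y^2/972 - 301*y/4374


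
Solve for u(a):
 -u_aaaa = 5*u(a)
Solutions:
 u(a) = (C1*sin(sqrt(2)*5^(1/4)*a/2) + C2*cos(sqrt(2)*5^(1/4)*a/2))*exp(-sqrt(2)*5^(1/4)*a/2) + (C3*sin(sqrt(2)*5^(1/4)*a/2) + C4*cos(sqrt(2)*5^(1/4)*a/2))*exp(sqrt(2)*5^(1/4)*a/2)


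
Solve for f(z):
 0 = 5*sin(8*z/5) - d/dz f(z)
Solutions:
 f(z) = C1 - 25*cos(8*z/5)/8


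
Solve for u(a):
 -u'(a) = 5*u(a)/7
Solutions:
 u(a) = C1*exp(-5*a/7)


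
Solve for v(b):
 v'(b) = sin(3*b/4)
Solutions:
 v(b) = C1 - 4*cos(3*b/4)/3


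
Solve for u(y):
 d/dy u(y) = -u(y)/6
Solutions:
 u(y) = C1*exp(-y/6)


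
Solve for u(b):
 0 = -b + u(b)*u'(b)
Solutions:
 u(b) = -sqrt(C1 + b^2)
 u(b) = sqrt(C1 + b^2)


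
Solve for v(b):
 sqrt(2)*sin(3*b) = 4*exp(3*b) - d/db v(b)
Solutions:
 v(b) = C1 + 4*exp(3*b)/3 + sqrt(2)*cos(3*b)/3


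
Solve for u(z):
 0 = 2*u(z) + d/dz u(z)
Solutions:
 u(z) = C1*exp(-2*z)


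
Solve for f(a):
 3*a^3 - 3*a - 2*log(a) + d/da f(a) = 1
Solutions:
 f(a) = C1 - 3*a^4/4 + 3*a^2/2 + 2*a*log(a) - a


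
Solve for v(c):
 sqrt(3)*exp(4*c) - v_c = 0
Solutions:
 v(c) = C1 + sqrt(3)*exp(4*c)/4


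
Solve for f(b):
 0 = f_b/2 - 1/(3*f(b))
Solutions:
 f(b) = -sqrt(C1 + 12*b)/3
 f(b) = sqrt(C1 + 12*b)/3


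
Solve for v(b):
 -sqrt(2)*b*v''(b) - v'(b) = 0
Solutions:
 v(b) = C1 + C2*b^(1 - sqrt(2)/2)


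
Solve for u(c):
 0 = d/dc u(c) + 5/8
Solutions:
 u(c) = C1 - 5*c/8


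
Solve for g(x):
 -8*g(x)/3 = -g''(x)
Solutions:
 g(x) = C1*exp(-2*sqrt(6)*x/3) + C2*exp(2*sqrt(6)*x/3)


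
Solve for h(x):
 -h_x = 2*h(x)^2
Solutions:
 h(x) = 1/(C1 + 2*x)


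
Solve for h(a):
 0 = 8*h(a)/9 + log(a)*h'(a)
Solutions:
 h(a) = C1*exp(-8*li(a)/9)


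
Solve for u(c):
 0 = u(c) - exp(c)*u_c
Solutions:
 u(c) = C1*exp(-exp(-c))


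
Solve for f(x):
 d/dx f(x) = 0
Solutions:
 f(x) = C1


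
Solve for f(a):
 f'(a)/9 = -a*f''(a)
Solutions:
 f(a) = C1 + C2*a^(8/9)


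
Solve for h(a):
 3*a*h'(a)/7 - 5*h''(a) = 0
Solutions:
 h(a) = C1 + C2*erfi(sqrt(210)*a/70)


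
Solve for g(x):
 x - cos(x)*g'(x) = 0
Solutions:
 g(x) = C1 + Integral(x/cos(x), x)


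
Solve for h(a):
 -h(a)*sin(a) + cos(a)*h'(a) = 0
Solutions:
 h(a) = C1/cos(a)


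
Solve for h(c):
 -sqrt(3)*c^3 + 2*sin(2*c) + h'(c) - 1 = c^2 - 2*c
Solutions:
 h(c) = C1 + sqrt(3)*c^4/4 + c^3/3 - c^2 + c + cos(2*c)


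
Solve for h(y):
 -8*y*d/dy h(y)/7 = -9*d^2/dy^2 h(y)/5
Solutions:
 h(y) = C1 + C2*erfi(2*sqrt(35)*y/21)


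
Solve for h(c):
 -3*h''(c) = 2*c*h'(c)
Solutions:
 h(c) = C1 + C2*erf(sqrt(3)*c/3)


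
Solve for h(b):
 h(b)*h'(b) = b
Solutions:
 h(b) = -sqrt(C1 + b^2)
 h(b) = sqrt(C1 + b^2)


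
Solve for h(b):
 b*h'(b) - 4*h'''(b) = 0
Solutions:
 h(b) = C1 + Integral(C2*airyai(2^(1/3)*b/2) + C3*airybi(2^(1/3)*b/2), b)


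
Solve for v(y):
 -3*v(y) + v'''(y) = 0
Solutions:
 v(y) = C3*exp(3^(1/3)*y) + (C1*sin(3^(5/6)*y/2) + C2*cos(3^(5/6)*y/2))*exp(-3^(1/3)*y/2)


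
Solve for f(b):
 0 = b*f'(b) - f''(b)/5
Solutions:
 f(b) = C1 + C2*erfi(sqrt(10)*b/2)


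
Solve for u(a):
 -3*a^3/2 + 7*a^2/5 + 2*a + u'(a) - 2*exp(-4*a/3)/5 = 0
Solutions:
 u(a) = C1 + 3*a^4/8 - 7*a^3/15 - a^2 - 3*exp(-4*a/3)/10


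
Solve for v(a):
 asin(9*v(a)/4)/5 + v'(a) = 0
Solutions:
 Integral(1/asin(9*_y/4), (_y, v(a))) = C1 - a/5


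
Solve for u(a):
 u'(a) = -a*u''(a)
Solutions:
 u(a) = C1 + C2*log(a)


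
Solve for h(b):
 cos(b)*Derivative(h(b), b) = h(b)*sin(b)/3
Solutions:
 h(b) = C1/cos(b)^(1/3)


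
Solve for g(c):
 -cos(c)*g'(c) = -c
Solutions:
 g(c) = C1 + Integral(c/cos(c), c)


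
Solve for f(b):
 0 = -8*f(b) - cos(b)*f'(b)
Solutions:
 f(b) = C1*(sin(b)^4 - 4*sin(b)^3 + 6*sin(b)^2 - 4*sin(b) + 1)/(sin(b)^4 + 4*sin(b)^3 + 6*sin(b)^2 + 4*sin(b) + 1)


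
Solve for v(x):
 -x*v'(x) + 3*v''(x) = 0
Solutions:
 v(x) = C1 + C2*erfi(sqrt(6)*x/6)


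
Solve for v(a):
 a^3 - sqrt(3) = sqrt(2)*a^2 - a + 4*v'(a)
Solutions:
 v(a) = C1 + a^4/16 - sqrt(2)*a^3/12 + a^2/8 - sqrt(3)*a/4


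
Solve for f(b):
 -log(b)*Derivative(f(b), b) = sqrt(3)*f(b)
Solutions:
 f(b) = C1*exp(-sqrt(3)*li(b))


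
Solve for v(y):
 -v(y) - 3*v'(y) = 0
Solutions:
 v(y) = C1*exp(-y/3)


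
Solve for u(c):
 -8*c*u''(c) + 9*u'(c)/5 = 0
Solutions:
 u(c) = C1 + C2*c^(49/40)


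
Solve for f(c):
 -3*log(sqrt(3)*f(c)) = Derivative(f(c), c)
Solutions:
 2*Integral(1/(2*log(_y) + log(3)), (_y, f(c)))/3 = C1 - c


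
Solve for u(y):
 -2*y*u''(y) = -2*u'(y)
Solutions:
 u(y) = C1 + C2*y^2


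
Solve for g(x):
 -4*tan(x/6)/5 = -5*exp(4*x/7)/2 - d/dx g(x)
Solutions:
 g(x) = C1 - 35*exp(4*x/7)/8 - 24*log(cos(x/6))/5


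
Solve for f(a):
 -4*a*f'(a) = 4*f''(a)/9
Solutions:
 f(a) = C1 + C2*erf(3*sqrt(2)*a/2)


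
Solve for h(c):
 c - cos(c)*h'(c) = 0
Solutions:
 h(c) = C1 + Integral(c/cos(c), c)


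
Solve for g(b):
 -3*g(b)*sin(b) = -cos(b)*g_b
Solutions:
 g(b) = C1/cos(b)^3


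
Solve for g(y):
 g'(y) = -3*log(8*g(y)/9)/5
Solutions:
 5*Integral(1/(log(_y) - 2*log(3) + 3*log(2)), (_y, g(y)))/3 = C1 - y


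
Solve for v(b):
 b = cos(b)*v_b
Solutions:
 v(b) = C1 + Integral(b/cos(b), b)


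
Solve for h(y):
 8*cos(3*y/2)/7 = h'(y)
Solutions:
 h(y) = C1 + 16*sin(3*y/2)/21


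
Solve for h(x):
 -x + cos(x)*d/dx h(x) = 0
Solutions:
 h(x) = C1 + Integral(x/cos(x), x)


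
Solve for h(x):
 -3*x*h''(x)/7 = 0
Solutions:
 h(x) = C1 + C2*x


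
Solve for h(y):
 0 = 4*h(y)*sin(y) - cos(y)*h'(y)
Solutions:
 h(y) = C1/cos(y)^4


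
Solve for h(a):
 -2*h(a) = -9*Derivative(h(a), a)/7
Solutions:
 h(a) = C1*exp(14*a/9)


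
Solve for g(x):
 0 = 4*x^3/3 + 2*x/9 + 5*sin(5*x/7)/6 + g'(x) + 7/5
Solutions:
 g(x) = C1 - x^4/3 - x^2/9 - 7*x/5 + 7*cos(5*x/7)/6


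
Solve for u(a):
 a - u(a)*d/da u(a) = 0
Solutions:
 u(a) = -sqrt(C1 + a^2)
 u(a) = sqrt(C1 + a^2)


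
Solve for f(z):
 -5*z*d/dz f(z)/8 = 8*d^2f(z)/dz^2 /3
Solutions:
 f(z) = C1 + C2*erf(sqrt(30)*z/16)


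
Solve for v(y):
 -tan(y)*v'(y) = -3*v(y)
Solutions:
 v(y) = C1*sin(y)^3


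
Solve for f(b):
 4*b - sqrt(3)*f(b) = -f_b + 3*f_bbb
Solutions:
 f(b) = C1*exp(2^(1/3)*3^(1/6)*b*(6/(sqrt(717) + 27)^(1/3) + 2^(1/3)*3^(2/3)*(sqrt(717) + 27)^(1/3))/36)*sin(b*(-12^(1/3)*(sqrt(717) + 27)^(1/3) + 2*18^(1/3)/(sqrt(717) + 27)^(1/3))/12) + C2*exp(2^(1/3)*3^(1/6)*b*(6/(sqrt(717) + 27)^(1/3) + 2^(1/3)*3^(2/3)*(sqrt(717) + 27)^(1/3))/36)*cos(b*(-12^(1/3)*(sqrt(717) + 27)^(1/3) + 2*18^(1/3)/(sqrt(717) + 27)^(1/3))/12) + C3*exp(-2^(1/3)*3^(1/6)*b*(6/(sqrt(717) + 27)^(1/3) + 2^(1/3)*3^(2/3)*(sqrt(717) + 27)^(1/3))/18) + 4*sqrt(3)*b/3 + 4/3


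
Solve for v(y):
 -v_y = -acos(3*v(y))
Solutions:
 Integral(1/acos(3*_y), (_y, v(y))) = C1 + y


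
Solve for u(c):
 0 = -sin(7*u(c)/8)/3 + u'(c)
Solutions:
 -c/3 + 4*log(cos(7*u(c)/8) - 1)/7 - 4*log(cos(7*u(c)/8) + 1)/7 = C1


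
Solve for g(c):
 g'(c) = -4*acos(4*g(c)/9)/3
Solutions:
 Integral(1/acos(4*_y/9), (_y, g(c))) = C1 - 4*c/3


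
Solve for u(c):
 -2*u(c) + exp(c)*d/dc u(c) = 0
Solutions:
 u(c) = C1*exp(-2*exp(-c))


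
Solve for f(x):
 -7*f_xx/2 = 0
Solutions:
 f(x) = C1 + C2*x


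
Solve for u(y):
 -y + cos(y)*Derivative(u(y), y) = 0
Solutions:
 u(y) = C1 + Integral(y/cos(y), y)


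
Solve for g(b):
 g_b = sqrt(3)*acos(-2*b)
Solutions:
 g(b) = C1 + sqrt(3)*(b*acos(-2*b) + sqrt(1 - 4*b^2)/2)


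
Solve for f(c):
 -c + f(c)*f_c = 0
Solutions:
 f(c) = -sqrt(C1 + c^2)
 f(c) = sqrt(C1 + c^2)


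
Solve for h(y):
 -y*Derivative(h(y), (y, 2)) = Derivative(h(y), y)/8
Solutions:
 h(y) = C1 + C2*y^(7/8)


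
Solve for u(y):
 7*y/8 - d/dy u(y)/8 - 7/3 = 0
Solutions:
 u(y) = C1 + 7*y^2/2 - 56*y/3


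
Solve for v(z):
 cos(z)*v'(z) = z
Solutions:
 v(z) = C1 + Integral(z/cos(z), z)


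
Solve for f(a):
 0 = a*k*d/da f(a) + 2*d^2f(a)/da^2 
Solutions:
 f(a) = Piecewise((-sqrt(pi)*C1*erf(a*sqrt(k)/2)/sqrt(k) - C2, (k > 0) | (k < 0)), (-C1*a - C2, True))


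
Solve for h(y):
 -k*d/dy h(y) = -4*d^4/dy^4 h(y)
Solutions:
 h(y) = C1 + C2*exp(2^(1/3)*k^(1/3)*y/2) + C3*exp(2^(1/3)*k^(1/3)*y*(-1 + sqrt(3)*I)/4) + C4*exp(-2^(1/3)*k^(1/3)*y*(1 + sqrt(3)*I)/4)


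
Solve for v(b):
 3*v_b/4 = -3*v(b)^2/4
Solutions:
 v(b) = 1/(C1 + b)


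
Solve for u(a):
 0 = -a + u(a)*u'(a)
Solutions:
 u(a) = -sqrt(C1 + a^2)
 u(a) = sqrt(C1 + a^2)


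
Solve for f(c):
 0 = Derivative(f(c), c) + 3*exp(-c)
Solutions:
 f(c) = C1 + 3*exp(-c)


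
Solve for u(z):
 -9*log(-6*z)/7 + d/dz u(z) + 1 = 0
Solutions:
 u(z) = C1 + 9*z*log(-z)/7 + z*(-16 + 9*log(6))/7


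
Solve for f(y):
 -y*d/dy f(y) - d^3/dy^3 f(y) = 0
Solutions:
 f(y) = C1 + Integral(C2*airyai(-y) + C3*airybi(-y), y)


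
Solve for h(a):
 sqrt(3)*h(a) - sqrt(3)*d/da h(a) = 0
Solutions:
 h(a) = C1*exp(a)


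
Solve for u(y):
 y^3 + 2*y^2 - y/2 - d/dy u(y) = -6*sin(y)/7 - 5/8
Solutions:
 u(y) = C1 + y^4/4 + 2*y^3/3 - y^2/4 + 5*y/8 - 6*cos(y)/7


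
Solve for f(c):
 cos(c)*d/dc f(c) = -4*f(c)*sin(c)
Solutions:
 f(c) = C1*cos(c)^4


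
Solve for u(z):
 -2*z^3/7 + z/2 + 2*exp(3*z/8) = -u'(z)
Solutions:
 u(z) = C1 + z^4/14 - z^2/4 - 16*exp(3*z/8)/3


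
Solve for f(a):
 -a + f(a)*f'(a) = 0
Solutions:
 f(a) = -sqrt(C1 + a^2)
 f(a) = sqrt(C1 + a^2)


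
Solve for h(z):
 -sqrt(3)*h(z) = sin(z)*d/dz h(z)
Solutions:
 h(z) = C1*(cos(z) + 1)^(sqrt(3)/2)/(cos(z) - 1)^(sqrt(3)/2)
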